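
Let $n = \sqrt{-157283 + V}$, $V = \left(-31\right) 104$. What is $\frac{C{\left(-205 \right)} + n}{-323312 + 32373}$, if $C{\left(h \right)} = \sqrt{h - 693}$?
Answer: $\frac{i \left(- \sqrt{898} - \sqrt{160507}\right)}{290939} \approx - 0.00148 i$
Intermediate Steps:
$V = -3224$
$C{\left(h \right)} = \sqrt{-693 + h}$
$n = i \sqrt{160507}$ ($n = \sqrt{-157283 - 3224} = \sqrt{-160507} = i \sqrt{160507} \approx 400.63 i$)
$\frac{C{\left(-205 \right)} + n}{-323312 + 32373} = \frac{\sqrt{-693 - 205} + i \sqrt{160507}}{-323312 + 32373} = \frac{\sqrt{-898} + i \sqrt{160507}}{-290939} = \left(i \sqrt{898} + i \sqrt{160507}\right) \left(- \frac{1}{290939}\right) = - \frac{i \sqrt{898}}{290939} - \frac{i \sqrt{160507}}{290939}$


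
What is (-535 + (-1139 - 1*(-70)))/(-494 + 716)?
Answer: -802/111 ≈ -7.2252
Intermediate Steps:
(-535 + (-1139 - 1*(-70)))/(-494 + 716) = (-535 + (-1139 + 70))/222 = (-535 - 1069)*(1/222) = -1604*1/222 = -802/111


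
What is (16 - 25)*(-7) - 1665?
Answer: -1602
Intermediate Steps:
(16 - 25)*(-7) - 1665 = -9*(-7) - 1665 = 63 - 1665 = -1602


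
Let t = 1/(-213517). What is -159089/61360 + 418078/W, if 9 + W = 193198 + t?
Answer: -16951177151297/39547608863880 ≈ -0.42863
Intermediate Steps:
t = -1/213517 ≈ -4.6835e-6
W = 41249135712/213517 (W = -9 + (193198 - 1/213517) = -9 + 41251057365/213517 = 41249135712/213517 ≈ 1.9319e+5)
-159089/61360 + 418078/W = -159089/61360 + 418078/(41249135712/213517) = -159089*1/61360 + 418078*(213517/41249135712) = -159089/61360 + 44633380163/20624567856 = -16951177151297/39547608863880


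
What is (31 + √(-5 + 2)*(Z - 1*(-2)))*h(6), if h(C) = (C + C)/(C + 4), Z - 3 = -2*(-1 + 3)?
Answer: 186/5 + 6*I*√3/5 ≈ 37.2 + 2.0785*I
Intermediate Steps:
Z = -1 (Z = 3 - 2*(-1 + 3) = 3 - 2*2 = 3 - 4 = -1)
h(C) = 2*C/(4 + C) (h(C) = (2*C)/(4 + C) = 2*C/(4 + C))
(31 + √(-5 + 2)*(Z - 1*(-2)))*h(6) = (31 + √(-5 + 2)*(-1 - 1*(-2)))*(2*6/(4 + 6)) = (31 + √(-3)*(-1 + 2))*(2*6/10) = (31 + (I*√3)*1)*(2*6*(⅒)) = (31 + I*√3)*(6/5) = 186/5 + 6*I*√3/5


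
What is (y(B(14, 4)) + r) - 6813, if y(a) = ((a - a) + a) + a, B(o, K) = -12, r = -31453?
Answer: -38290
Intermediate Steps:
y(a) = 2*a (y(a) = (0 + a) + a = a + a = 2*a)
(y(B(14, 4)) + r) - 6813 = (2*(-12) - 31453) - 6813 = (-24 - 31453) - 6813 = -31477 - 6813 = -38290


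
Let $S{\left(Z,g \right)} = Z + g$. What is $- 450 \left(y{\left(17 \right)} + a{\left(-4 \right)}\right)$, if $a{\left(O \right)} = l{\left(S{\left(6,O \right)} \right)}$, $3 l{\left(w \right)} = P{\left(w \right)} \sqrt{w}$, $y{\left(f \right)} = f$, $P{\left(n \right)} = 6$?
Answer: $-7650 - 900 \sqrt{2} \approx -8922.8$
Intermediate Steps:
$l{\left(w \right)} = 2 \sqrt{w}$ ($l{\left(w \right)} = \frac{6 \sqrt{w}}{3} = 2 \sqrt{w}$)
$a{\left(O \right)} = 2 \sqrt{6 + O}$
$- 450 \left(y{\left(17 \right)} + a{\left(-4 \right)}\right) = - 450 \left(17 + 2 \sqrt{6 - 4}\right) = - 450 \left(17 + 2 \sqrt{2}\right) = -7650 - 900 \sqrt{2}$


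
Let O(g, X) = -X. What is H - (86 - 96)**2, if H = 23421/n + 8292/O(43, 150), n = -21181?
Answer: -82810167/529525 ≈ -156.39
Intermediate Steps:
H = -29857667/529525 (H = 23421/(-21181) + 8292/((-1*150)) = 23421*(-1/21181) + 8292/(-150) = -23421/21181 + 8292*(-1/150) = -23421/21181 - 1382/25 = -29857667/529525 ≈ -56.386)
H - (86 - 96)**2 = -29857667/529525 - (86 - 96)**2 = -29857667/529525 - 1*(-10)**2 = -29857667/529525 - 1*100 = -29857667/529525 - 100 = -82810167/529525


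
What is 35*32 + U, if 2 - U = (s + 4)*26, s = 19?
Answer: 524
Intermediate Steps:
U = -596 (U = 2 - (19 + 4)*26 = 2 - 23*26 = 2 - 1*598 = 2 - 598 = -596)
35*32 + U = 35*32 - 596 = 1120 - 596 = 524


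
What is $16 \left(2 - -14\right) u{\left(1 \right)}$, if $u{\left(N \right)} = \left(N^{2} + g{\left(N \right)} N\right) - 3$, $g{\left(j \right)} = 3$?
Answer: $256$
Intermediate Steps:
$u{\left(N \right)} = -3 + N^{2} + 3 N$ ($u{\left(N \right)} = \left(N^{2} + 3 N\right) - 3 = -3 + N^{2} + 3 N$)
$16 \left(2 - -14\right) u{\left(1 \right)} = 16 \left(2 - -14\right) \left(-3 + 1^{2} + 3 \cdot 1\right) = 16 \left(2 + 14\right) \left(-3 + 1 + 3\right) = 16 \cdot 16 \cdot 1 = 256 \cdot 1 = 256$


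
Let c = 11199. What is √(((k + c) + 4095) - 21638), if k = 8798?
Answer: √2454 ≈ 49.538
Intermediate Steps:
√(((k + c) + 4095) - 21638) = √(((8798 + 11199) + 4095) - 21638) = √((19997 + 4095) - 21638) = √(24092 - 21638) = √2454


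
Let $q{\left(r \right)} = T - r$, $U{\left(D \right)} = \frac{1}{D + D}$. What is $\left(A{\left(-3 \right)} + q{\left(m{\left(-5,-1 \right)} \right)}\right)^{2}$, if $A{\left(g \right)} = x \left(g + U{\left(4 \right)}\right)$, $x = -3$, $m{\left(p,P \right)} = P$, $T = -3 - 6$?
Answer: $\frac{25}{64} \approx 0.39063$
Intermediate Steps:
$T = -9$ ($T = -3 - 6 = -9$)
$U{\left(D \right)} = \frac{1}{2 D}$
$A{\left(g \right)} = - \frac{3}{8} - 3 g$ ($A{\left(g \right)} = - 3 \left(g + \frac{1}{2 \cdot 4}\right) = - 3 \left(g + \frac{1}{2} \cdot \frac{1}{4}\right) = - 3 \left(g + \frac{1}{8}\right) = - 3 \left(\frac{1}{8} + g\right) = - \frac{3}{8} - 3 g$)
$q{\left(r \right)} = -9 - r$
$\left(A{\left(-3 \right)} + q{\left(m{\left(-5,-1 \right)} \right)}\right)^{2} = \left(\left(- \frac{3}{8} - -9\right) - 8\right)^{2} = \left(\left(- \frac{3}{8} + 9\right) + \left(-9 + 1\right)\right)^{2} = \left(\frac{69}{8} - 8\right)^{2} = \left(\frac{5}{8}\right)^{2} = \frac{25}{64}$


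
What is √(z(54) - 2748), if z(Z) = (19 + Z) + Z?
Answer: I*√2621 ≈ 51.196*I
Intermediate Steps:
z(Z) = 19 + 2*Z
√(z(54) - 2748) = √((19 + 2*54) - 2748) = √((19 + 108) - 2748) = √(127 - 2748) = √(-2621) = I*√2621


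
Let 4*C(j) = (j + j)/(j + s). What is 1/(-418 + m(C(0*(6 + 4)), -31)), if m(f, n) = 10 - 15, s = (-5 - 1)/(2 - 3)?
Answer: -1/423 ≈ -0.0023641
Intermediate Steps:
s = 6 (s = -6/(-1) = -6*(-1) = 6)
C(j) = j/(2*(6 + j)) (C(j) = ((j + j)/(j + 6))/4 = ((2*j)/(6 + j))/4 = (2*j/(6 + j))/4 = j/(2*(6 + j)))
m(f, n) = -5
1/(-418 + m(C(0*(6 + 4)), -31)) = 1/(-418 - 5) = 1/(-423) = -1/423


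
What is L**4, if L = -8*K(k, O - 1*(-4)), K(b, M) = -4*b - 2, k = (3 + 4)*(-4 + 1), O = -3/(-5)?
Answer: 185189072896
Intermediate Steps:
O = 3/5 (O = -3*(-1/5) = 3/5 ≈ 0.60000)
k = -21 (k = 7*(-3) = -21)
K(b, M) = -2 - 4*b
L = -656 (L = -8*(-2 - 4*(-21)) = -8*(-2 + 84) = -8*82 = -656)
L**4 = (-656)**4 = 185189072896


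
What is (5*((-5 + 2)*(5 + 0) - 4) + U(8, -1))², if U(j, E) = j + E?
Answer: 7744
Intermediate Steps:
U(j, E) = E + j
(5*((-5 + 2)*(5 + 0) - 4) + U(8, -1))² = (5*((-5 + 2)*(5 + 0) - 4) + (-1 + 8))² = (5*(-3*5 - 4) + 7)² = (5*(-15 - 4) + 7)² = (5*(-19) + 7)² = (-95 + 7)² = (-88)² = 7744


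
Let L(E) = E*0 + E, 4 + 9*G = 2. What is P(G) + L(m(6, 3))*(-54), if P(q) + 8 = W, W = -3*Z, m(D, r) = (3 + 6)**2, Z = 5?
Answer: -4397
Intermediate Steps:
G = -2/9 (G = -4/9 + (1/9)*2 = -4/9 + 2/9 = -2/9 ≈ -0.22222)
m(D, r) = 81 (m(D, r) = 9**2 = 81)
W = -15 (W = -3*5 = -15)
P(q) = -23 (P(q) = -8 - 15 = -23)
L(E) = E (L(E) = 0 + E = E)
P(G) + L(m(6, 3))*(-54) = -23 + 81*(-54) = -23 - 4374 = -4397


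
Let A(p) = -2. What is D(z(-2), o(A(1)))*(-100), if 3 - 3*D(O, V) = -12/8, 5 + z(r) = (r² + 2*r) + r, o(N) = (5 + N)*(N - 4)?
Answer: -150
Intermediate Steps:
o(N) = (-4 + N)*(5 + N) (o(N) = (5 + N)*(-4 + N) = (-4 + N)*(5 + N))
z(r) = -5 + r² + 3*r (z(r) = -5 + ((r² + 2*r) + r) = -5 + (r² + 3*r) = -5 + r² + 3*r)
D(O, V) = 3/2 (D(O, V) = 1 - (-4)/8 = 1 - ⅓*(-3/2) = 1 + ½ = 3/2)
D(z(-2), o(A(1)))*(-100) = (3/2)*(-100) = -150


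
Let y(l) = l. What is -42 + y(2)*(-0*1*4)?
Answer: -42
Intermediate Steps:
-42 + y(2)*(-0*1*4) = -42 + 2*(-0*1*4) = -42 + 2*(-0*4) = -42 + 2*(-1*0) = -42 + 2*0 = -42 + 0 = -42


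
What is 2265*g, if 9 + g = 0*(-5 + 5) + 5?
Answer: -9060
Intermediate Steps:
g = -4 (g = -9 + (0*(-5 + 5) + 5) = -9 + (0*0 + 5) = -9 + (0 + 5) = -9 + 5 = -4)
2265*g = 2265*(-4) = -9060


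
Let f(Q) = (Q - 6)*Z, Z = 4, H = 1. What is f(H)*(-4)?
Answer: 80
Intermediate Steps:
f(Q) = -24 + 4*Q (f(Q) = (Q - 6)*4 = (-6 + Q)*4 = -24 + 4*Q)
f(H)*(-4) = (-24 + 4*1)*(-4) = (-24 + 4)*(-4) = -20*(-4) = 80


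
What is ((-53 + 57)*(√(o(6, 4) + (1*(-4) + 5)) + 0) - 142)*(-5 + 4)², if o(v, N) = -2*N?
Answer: -142 + 4*I*√7 ≈ -142.0 + 10.583*I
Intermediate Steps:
((-53 + 57)*(√(o(6, 4) + (1*(-4) + 5)) + 0) - 142)*(-5 + 4)² = ((-53 + 57)*(√(-2*4 + (1*(-4) + 5)) + 0) - 142)*(-5 + 4)² = (4*(√(-8 + (-4 + 5)) + 0) - 142)*(-1)² = (4*(√(-8 + 1) + 0) - 142)*1 = (4*(√(-7) + 0) - 142)*1 = (4*(I*√7 + 0) - 142)*1 = (4*(I*√7) - 142)*1 = (4*I*√7 - 142)*1 = (-142 + 4*I*√7)*1 = -142 + 4*I*√7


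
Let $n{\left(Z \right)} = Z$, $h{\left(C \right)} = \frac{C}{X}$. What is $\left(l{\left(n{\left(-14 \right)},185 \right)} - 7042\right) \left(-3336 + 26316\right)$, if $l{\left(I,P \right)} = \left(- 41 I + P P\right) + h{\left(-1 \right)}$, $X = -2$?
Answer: $637867350$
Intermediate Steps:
$h{\left(C \right)} = - \frac{C}{2}$ ($h{\left(C \right)} = \frac{C}{-2} = C \left(- \frac{1}{2}\right) = - \frac{C}{2}$)
$l{\left(I,P \right)} = \frac{1}{2} + P^{2} - 41 I$ ($l{\left(I,P \right)} = \left(- 41 I + P P\right) - - \frac{1}{2} = \left(- 41 I + P^{2}\right) + \frac{1}{2} = \left(P^{2} - 41 I\right) + \frac{1}{2} = \frac{1}{2} + P^{2} - 41 I$)
$\left(l{\left(n{\left(-14 \right)},185 \right)} - 7042\right) \left(-3336 + 26316\right) = \left(\left(\frac{1}{2} + 185^{2} - -574\right) - 7042\right) \left(-3336 + 26316\right) = \left(\left(\frac{1}{2} + 34225 + 574\right) - 7042\right) 22980 = \left(\frac{69599}{2} - 7042\right) 22980 = \frac{55515}{2} \cdot 22980 = 637867350$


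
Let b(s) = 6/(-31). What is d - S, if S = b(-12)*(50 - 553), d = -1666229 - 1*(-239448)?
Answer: -44233229/31 ≈ -1.4269e+6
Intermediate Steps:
d = -1426781 (d = -1666229 + 239448 = -1426781)
b(s) = -6/31 (b(s) = 6*(-1/31) = -6/31)
S = 3018/31 (S = -6*(50 - 553)/31 = -6/31*(-503) = 3018/31 ≈ 97.355)
d - S = -1426781 - 1*3018/31 = -1426781 - 3018/31 = -44233229/31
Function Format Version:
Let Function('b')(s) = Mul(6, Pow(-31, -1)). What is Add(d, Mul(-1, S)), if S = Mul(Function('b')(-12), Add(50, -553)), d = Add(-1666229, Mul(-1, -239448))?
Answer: Rational(-44233229, 31) ≈ -1.4269e+6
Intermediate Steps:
d = -1426781 (d = Add(-1666229, 239448) = -1426781)
Function('b')(s) = Rational(-6, 31) (Function('b')(s) = Mul(6, Rational(-1, 31)) = Rational(-6, 31))
S = Rational(3018, 31) (S = Mul(Rational(-6, 31), Add(50, -553)) = Mul(Rational(-6, 31), -503) = Rational(3018, 31) ≈ 97.355)
Add(d, Mul(-1, S)) = Add(-1426781, Mul(-1, Rational(3018, 31))) = Add(-1426781, Rational(-3018, 31)) = Rational(-44233229, 31)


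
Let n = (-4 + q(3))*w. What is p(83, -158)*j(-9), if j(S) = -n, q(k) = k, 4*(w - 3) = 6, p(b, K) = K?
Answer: -711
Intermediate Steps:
w = 9/2 (w = 3 + (¼)*6 = 3 + 3/2 = 9/2 ≈ 4.5000)
n = -9/2 (n = (-4 + 3)*(9/2) = -1*9/2 = -9/2 ≈ -4.5000)
j(S) = 9/2 (j(S) = -1*(-9/2) = 9/2)
p(83, -158)*j(-9) = -158*9/2 = -711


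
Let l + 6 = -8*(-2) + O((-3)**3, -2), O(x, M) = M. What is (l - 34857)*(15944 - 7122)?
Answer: -307437878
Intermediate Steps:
l = 8 (l = -6 + (-8*(-2) - 2) = -6 + (16 - 2) = -6 + 14 = 8)
(l - 34857)*(15944 - 7122) = (8 - 34857)*(15944 - 7122) = -34849*8822 = -307437878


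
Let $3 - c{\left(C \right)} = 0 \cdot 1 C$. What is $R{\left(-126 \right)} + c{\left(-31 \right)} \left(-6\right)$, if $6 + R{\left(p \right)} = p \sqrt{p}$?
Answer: $-24 - 378 i \sqrt{14} \approx -24.0 - 1414.3 i$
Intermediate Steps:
$c{\left(C \right)} = 3$ ($c{\left(C \right)} = 3 - 0 \cdot 1 C = 3 - 0 C = 3 - 0 = 3 + 0 = 3$)
$R{\left(p \right)} = -6 + p^{\frac{3}{2}}$ ($R{\left(p \right)} = -6 + p \sqrt{p} = -6 + p^{\frac{3}{2}}$)
$R{\left(-126 \right)} + c{\left(-31 \right)} \left(-6\right) = \left(-6 + \left(-126\right)^{\frac{3}{2}}\right) + 3 \left(-6\right) = \left(-6 - 378 i \sqrt{14}\right) - 18 = -24 - 378 i \sqrt{14}$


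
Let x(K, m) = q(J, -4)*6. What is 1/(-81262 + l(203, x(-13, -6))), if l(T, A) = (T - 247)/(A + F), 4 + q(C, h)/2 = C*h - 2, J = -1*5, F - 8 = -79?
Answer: -97/7882458 ≈ -1.2306e-5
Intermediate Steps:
F = -71 (F = 8 - 79 = -71)
J = -5
q(C, h) = -12 + 2*C*h (q(C, h) = -8 + 2*(C*h - 2) = -8 + 2*(-2 + C*h) = -8 + (-4 + 2*C*h) = -12 + 2*C*h)
x(K, m) = 168 (x(K, m) = (-12 + 2*(-5)*(-4))*6 = (-12 + 40)*6 = 28*6 = 168)
l(T, A) = (-247 + T)/(-71 + A) (l(T, A) = (T - 247)/(A - 71) = (-247 + T)/(-71 + A))
1/(-81262 + l(203, x(-13, -6))) = 1/(-81262 + (-247 + 203)/(-71 + 168)) = 1/(-81262 - 44/97) = 1/(-7882458/97) = -97/7882458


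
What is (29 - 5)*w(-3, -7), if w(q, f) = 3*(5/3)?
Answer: 120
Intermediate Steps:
w(q, f) = 5 (w(q, f) = 3*(5*(⅓)) = 3*(5/3) = 5)
(29 - 5)*w(-3, -7) = (29 - 5)*5 = 24*5 = 120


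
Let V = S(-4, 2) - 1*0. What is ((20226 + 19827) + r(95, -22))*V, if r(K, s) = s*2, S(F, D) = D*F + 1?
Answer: -280063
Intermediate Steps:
S(F, D) = 1 + D*F
V = -7 (V = (1 + 2*(-4)) - 1*0 = (1 - 8) + 0 = -7 + 0 = -7)
r(K, s) = 2*s
((20226 + 19827) + r(95, -22))*V = ((20226 + 19827) + 2*(-22))*(-7) = (40053 - 44)*(-7) = 40009*(-7) = -280063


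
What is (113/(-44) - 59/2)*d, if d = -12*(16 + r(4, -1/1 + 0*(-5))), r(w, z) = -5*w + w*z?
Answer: -33864/11 ≈ -3078.5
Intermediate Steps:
d = 96 (d = -12*(16 + 4*(-5 + (-1/1 + 0*(-5)))) = -12*(16 + 4*(-5 + (-1*1 + 0))) = -12*(16 + 4*(-5 + (-1 + 0))) = -12*(16 + 4*(-5 - 1)) = -12*(16 + 4*(-6)) = -12*(16 - 24) = -12*(-8) = 96)
(113/(-44) - 59/2)*d = (113/(-44) - 59/2)*96 = (113*(-1/44) - 59*½)*96 = (-113/44 - 59/2)*96 = -1411/44*96 = -33864/11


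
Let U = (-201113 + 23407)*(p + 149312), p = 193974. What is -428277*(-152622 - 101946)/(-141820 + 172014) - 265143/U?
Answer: 3325498455181024827759/920977114985852 ≈ 3.6108e+6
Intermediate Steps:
U = -61003981916 (U = (-201113 + 23407)*(193974 + 149312) = -177706*343286 = -61003981916)
-428277*(-152622 - 101946)/(-141820 + 172014) - 265143/U = -428277*(-152622 - 101946)/(-141820 + 172014) - 265143/(-61003981916) = -428277/(30194/(-254568)) - 265143*(-1/61003981916) = -428277/(30194*(-1/254568)) + 265143/61003981916 = -428277/(-15097/127284) + 265143/61003981916 = -428277*(-127284/15097) + 265143/61003981916 = 54512809668/15097 + 265143/61003981916 = 3325498455181024827759/920977114985852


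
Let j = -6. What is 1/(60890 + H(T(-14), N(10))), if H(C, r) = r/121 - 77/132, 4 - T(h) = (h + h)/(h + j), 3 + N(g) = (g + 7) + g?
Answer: 1452/88411721 ≈ 1.6423e-5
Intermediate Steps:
N(g) = 4 + 2*g (N(g) = -3 + ((g + 7) + g) = -3 + ((7 + g) + g) = -3 + (7 + 2*g) = 4 + 2*g)
T(h) = 4 - 2*h/(-6 + h) (T(h) = 4 - (h + h)/(h - 6) = 4 - 2*h/(-6 + h))
H(C, r) = -7/12 + r/121 (H(C, r) = r*(1/121) - 77*1/132 = r/121 - 7/12 = -7/12 + r/121)
1/(60890 + H(T(-14), N(10))) = 1/(60890 + (-7/12 + (4 + 2*10)/121)) = 1/(60890 + (-7/12 + (4 + 20)/121)) = 1/(60890 + (-7/12 + (1/121)*24)) = 1/(60890 + (-7/12 + 24/121)) = 1/(60890 - 559/1452) = 1/(88411721/1452) = 1452/88411721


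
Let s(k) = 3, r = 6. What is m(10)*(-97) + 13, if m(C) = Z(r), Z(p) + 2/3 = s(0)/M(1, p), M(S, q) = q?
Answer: 175/6 ≈ 29.167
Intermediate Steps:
Z(p) = -2/3 + 3/p
m(C) = -1/6 (m(C) = -2/3 + 3/6 = -2/3 + 3*(1/6) = -2/3 + 1/2 = -1/6)
m(10)*(-97) + 13 = -1/6*(-97) + 13 = 97/6 + 13 = 175/6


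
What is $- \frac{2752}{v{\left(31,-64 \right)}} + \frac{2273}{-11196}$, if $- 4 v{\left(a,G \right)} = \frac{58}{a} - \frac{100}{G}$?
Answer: $\frac{61125930809}{19066788} \approx 3205.9$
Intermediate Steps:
$v{\left(a,G \right)} = \frac{25}{G} - \frac{29}{2 a}$ ($v{\left(a,G \right)} = - \frac{\frac{58}{a} - \frac{100}{G}}{4} = - \frac{- \frac{100}{G} + \frac{58}{a}}{4} = \frac{25}{G} - \frac{29}{2 a}$)
$- \frac{2752}{v{\left(31,-64 \right)}} + \frac{2273}{-11196} = - \frac{2752}{\frac{25}{-64} - \frac{29}{2 \cdot 31}} + \frac{2273}{-11196} = - \frac{2752}{25 \left(- \frac{1}{64}\right) - \frac{29}{62}} + 2273 \left(- \frac{1}{11196}\right) = - \frac{2752}{- \frac{25}{64} - \frac{29}{62}} - \frac{2273}{11196} = - \frac{2752}{- \frac{1703}{1984}} - \frac{2273}{11196} = \left(-2752\right) \left(- \frac{1984}{1703}\right) - \frac{2273}{11196} = \frac{5459968}{1703} - \frac{2273}{11196} = \frac{61125930809}{19066788}$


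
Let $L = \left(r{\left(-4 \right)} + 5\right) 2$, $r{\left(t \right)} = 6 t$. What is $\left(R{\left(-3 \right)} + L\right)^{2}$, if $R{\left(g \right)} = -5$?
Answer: $1849$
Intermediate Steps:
$L = -38$ ($L = \left(6 \left(-4\right) + 5\right) 2 = \left(-24 + 5\right) 2 = \left(-19\right) 2 = -38$)
$\left(R{\left(-3 \right)} + L\right)^{2} = \left(-5 - 38\right)^{2} = \left(-43\right)^{2} = 1849$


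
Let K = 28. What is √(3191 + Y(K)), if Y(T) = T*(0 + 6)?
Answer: √3359 ≈ 57.957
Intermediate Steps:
Y(T) = 6*T (Y(T) = T*6 = 6*T)
√(3191 + Y(K)) = √(3191 + 6*28) = √(3191 + 168) = √3359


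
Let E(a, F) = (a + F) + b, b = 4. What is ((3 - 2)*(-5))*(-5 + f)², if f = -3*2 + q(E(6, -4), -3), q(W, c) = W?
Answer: -125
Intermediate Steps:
E(a, F) = 4 + F + a (E(a, F) = (a + F) + 4 = (F + a) + 4 = 4 + F + a)
f = 0 (f = -3*2 + (4 - 4 + 6) = -6 + 6 = 0)
((3 - 2)*(-5))*(-5 + f)² = ((3 - 2)*(-5))*(-5 + 0)² = (1*(-5))*(-5)² = -5*25 = -125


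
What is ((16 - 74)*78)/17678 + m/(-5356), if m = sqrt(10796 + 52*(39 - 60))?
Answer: -2262/8839 - sqrt(2426)/2678 ≈ -0.27430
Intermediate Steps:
m = 2*sqrt(2426) (m = sqrt(10796 + 52*(-21)) = sqrt(10796 - 1092) = sqrt(9704) = 2*sqrt(2426) ≈ 98.509)
((16 - 74)*78)/17678 + m/(-5356) = ((16 - 74)*78)/17678 + (2*sqrt(2426))/(-5356) = -58*78*(1/17678) + (2*sqrt(2426))*(-1/5356) = -4524*1/17678 - sqrt(2426)/2678 = -2262/8839 - sqrt(2426)/2678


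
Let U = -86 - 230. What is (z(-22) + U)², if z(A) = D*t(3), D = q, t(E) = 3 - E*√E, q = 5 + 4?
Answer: 85708 + 15606*√3 ≈ 1.1274e+5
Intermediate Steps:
q = 9
t(E) = 3 - E^(3/2)
D = 9
z(A) = 27 - 27*√3 (z(A) = 9*(3 - 3^(3/2)) = 9*(3 - 3*√3) = 27 - 27*√3)
U = -316
(z(-22) + U)² = ((27 - 27*√3) - 316)² = (-289 - 27*√3)²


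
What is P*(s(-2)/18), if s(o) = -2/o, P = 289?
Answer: 289/18 ≈ 16.056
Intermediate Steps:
P*(s(-2)/18) = 289*(-2/(-2)/18) = 289*(-2*(-1/2)*(1/18)) = 289*(1*(1/18)) = 289*(1/18) = 289/18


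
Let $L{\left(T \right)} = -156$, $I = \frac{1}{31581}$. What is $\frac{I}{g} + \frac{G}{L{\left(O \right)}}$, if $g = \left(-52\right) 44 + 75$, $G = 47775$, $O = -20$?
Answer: $- \frac{85613722429}{279555012} \approx -306.25$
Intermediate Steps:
$g = -2213$ ($g = -2288 + 75 = -2213$)
$I = \frac{1}{31581} \approx 3.1665 \cdot 10^{-5}$
$\frac{I}{g} + \frac{G}{L{\left(O \right)}} = \frac{1}{31581 \left(-2213\right)} + \frac{47775}{-156} = \frac{1}{31581} \left(- \frac{1}{2213}\right) + 47775 \left(- \frac{1}{156}\right) = - \frac{1}{69888753} - \frac{1225}{4} = - \frac{85613722429}{279555012}$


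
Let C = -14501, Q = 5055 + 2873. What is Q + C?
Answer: -6573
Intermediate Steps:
Q = 7928
Q + C = 7928 - 14501 = -6573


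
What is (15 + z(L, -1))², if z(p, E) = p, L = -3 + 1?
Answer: 169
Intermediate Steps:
L = -2
(15 + z(L, -1))² = (15 - 2)² = 13² = 169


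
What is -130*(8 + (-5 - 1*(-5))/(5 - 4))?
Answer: -1040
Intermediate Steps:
-130*(8 + (-5 - 1*(-5))/(5 - 4)) = -130*(8 + (-5 + 5)/1) = -130*(8 + 0*1) = -130*(8 + 0) = -130*8 = -1040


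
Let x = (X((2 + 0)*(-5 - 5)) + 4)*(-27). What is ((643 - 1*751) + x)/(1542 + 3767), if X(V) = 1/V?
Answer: -4293/106180 ≈ -0.040431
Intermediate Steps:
X(V) = 1/V
x = -2133/20 (x = (1/((2 + 0)*(-5 - 5)) + 4)*(-27) = (1/(2*(-10)) + 4)*(-27) = (1/(-20) + 4)*(-27) = (-1/20 + 4)*(-27) = (79/20)*(-27) = -2133/20 ≈ -106.65)
((643 - 1*751) + x)/(1542 + 3767) = ((643 - 1*751) - 2133/20)/(1542 + 3767) = ((643 - 751) - 2133/20)/5309 = (-108 - 2133/20)*(1/5309) = -4293/20*1/5309 = -4293/106180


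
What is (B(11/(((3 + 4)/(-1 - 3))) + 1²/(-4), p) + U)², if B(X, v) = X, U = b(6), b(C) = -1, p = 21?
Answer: 44521/784 ≈ 56.787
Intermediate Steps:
U = -1
(B(11/(((3 + 4)/(-1 - 3))) + 1²/(-4), p) + U)² = ((11/(((3 + 4)/(-1 - 3))) + 1²/(-4)) - 1)² = ((11/((7/(-4))) + 1*(-¼)) - 1)² = ((11/((7*(-¼))) - ¼) - 1)² = ((11/(-7/4) - ¼) - 1)² = ((11*(-4/7) - ¼) - 1)² = ((-44/7 - ¼) - 1)² = (-183/28 - 1)² = (-211/28)² = 44521/784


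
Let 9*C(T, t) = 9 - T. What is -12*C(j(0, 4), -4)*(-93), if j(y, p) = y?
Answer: 1116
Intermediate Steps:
C(T, t) = 1 - T/9 (C(T, t) = (9 - T)/9 = 1 - T/9)
-12*C(j(0, 4), -4)*(-93) = -12*(1 - ⅑*0)*(-93) = -12*(1 + 0)*(-93) = -12*1*(-93) = -12*(-93) = 1116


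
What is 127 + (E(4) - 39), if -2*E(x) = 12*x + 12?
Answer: 58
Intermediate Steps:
E(x) = -6 - 6*x (E(x) = -(12*x + 12)/2 = -(12 + 12*x)/2 = -6 - 6*x)
127 + (E(4) - 39) = 127 + ((-6 - 6*4) - 39) = 127 + ((-6 - 24) - 39) = 127 + (-30 - 39) = 127 - 69 = 58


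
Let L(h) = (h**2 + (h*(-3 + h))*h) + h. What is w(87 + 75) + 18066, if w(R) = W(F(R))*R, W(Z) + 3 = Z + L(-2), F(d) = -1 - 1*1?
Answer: 14340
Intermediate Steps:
L(h) = h + h**2 + h**2*(-3 + h) (L(h) = (h**2 + h**2*(-3 + h)) + h = h + h**2 + h**2*(-3 + h))
F(d) = -2 (F(d) = -1 - 1 = -2)
W(Z) = -21 + Z (W(Z) = -3 + (Z - 2*(1 + (-2)**2 - 2*(-2))) = -3 + (Z - 2*(1 + 4 + 4)) = -3 + (Z - 2*9) = -3 + (Z - 18) = -3 + (-18 + Z) = -21 + Z)
w(R) = -23*R (w(R) = (-21 - 2)*R = -23*R)
w(87 + 75) + 18066 = -23*(87 + 75) + 18066 = -23*162 + 18066 = -3726 + 18066 = 14340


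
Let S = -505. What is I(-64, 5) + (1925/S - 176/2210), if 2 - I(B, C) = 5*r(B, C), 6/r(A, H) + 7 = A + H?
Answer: -1764108/1227655 ≈ -1.4370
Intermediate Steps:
r(A, H) = 6/(-7 + A + H) (r(A, H) = 6/(-7 + (A + H)) = 6/(-7 + A + H))
I(B, C) = 2 - 30/(-7 + B + C) (I(B, C) = 2 - 5*6/(-7 + B + C) = 2 - 30/(-7 + B + C))
I(-64, 5) + (1925/S - 176/2210) = 2*(-22 - 64 + 5)/(-7 - 64 + 5) + (1925/(-505) - 176/2210) = 2*(-81)/(-66) + (1925*(-1/505) - 176*1/2210) = 2*(-1/66)*(-81) + (-385/101 - 88/1105) = 27/11 - 434313/111605 = -1764108/1227655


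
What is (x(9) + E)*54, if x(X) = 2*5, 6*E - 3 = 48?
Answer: 999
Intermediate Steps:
E = 17/2 (E = 1/2 + (1/6)*48 = 1/2 + 8 = 17/2 ≈ 8.5000)
x(X) = 10
(x(9) + E)*54 = (10 + 17/2)*54 = (37/2)*54 = 999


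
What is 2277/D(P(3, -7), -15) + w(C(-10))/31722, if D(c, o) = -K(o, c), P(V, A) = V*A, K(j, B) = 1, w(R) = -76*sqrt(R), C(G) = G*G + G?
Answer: -2277 - 38*sqrt(10)/5287 ≈ -2277.0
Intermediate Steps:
C(G) = G + G**2 (C(G) = G**2 + G = G + G**2)
P(V, A) = A*V
D(c, o) = -1 (D(c, o) = -1*1 = -1)
2277/D(P(3, -7), -15) + w(C(-10))/31722 = 2277/(-1) - 76*3*sqrt(10)/31722 = 2277*(-1) - 76*3*sqrt(10)*(1/31722) = -2277 - 228*sqrt(10)*(1/31722) = -2277 - 38*sqrt(10)/5287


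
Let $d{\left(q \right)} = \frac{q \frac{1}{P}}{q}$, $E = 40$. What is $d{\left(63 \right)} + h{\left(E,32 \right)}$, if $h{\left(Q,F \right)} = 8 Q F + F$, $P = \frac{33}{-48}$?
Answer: $\frac{112976}{11} \approx 10271.0$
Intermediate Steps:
$P = - \frac{11}{16}$ ($P = 33 \left(- \frac{1}{48}\right) = - \frac{11}{16} \approx -0.6875$)
$h{\left(Q,F \right)} = F + 8 F Q$ ($h{\left(Q,F \right)} = 8 F Q + F = F + 8 F Q$)
$d{\left(q \right)} = - \frac{16}{11}$ ($d{\left(q \right)} = \frac{q \frac{1}{- \frac{11}{16}}}{q} = \frac{q \left(- \frac{16}{11}\right)}{q} = \frac{\left(- \frac{16}{11}\right) q}{q} = - \frac{16}{11}$)
$d{\left(63 \right)} + h{\left(E,32 \right)} = - \frac{16}{11} + 32 \left(1 + 8 \cdot 40\right) = - \frac{16}{11} + 32 \left(1 + 320\right) = - \frac{16}{11} + 32 \cdot 321 = - \frac{16}{11} + 10272 = \frac{112976}{11}$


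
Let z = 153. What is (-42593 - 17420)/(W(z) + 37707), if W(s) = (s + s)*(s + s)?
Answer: -60013/131343 ≈ -0.45692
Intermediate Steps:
W(s) = 4*s² (W(s) = (2*s)*(2*s) = 4*s²)
(-42593 - 17420)/(W(z) + 37707) = (-42593 - 17420)/(4*153² + 37707) = -60013/(4*23409 + 37707) = -60013/(93636 + 37707) = -60013/131343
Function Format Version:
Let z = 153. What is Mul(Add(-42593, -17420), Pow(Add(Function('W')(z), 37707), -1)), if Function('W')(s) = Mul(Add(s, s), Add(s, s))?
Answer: Rational(-60013, 131343) ≈ -0.45692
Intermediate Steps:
Function('W')(s) = Mul(4, Pow(s, 2)) (Function('W')(s) = Mul(Mul(2, s), Mul(2, s)) = Mul(4, Pow(s, 2)))
Mul(Add(-42593, -17420), Pow(Add(Function('W')(z), 37707), -1)) = Mul(Add(-42593, -17420), Pow(Add(Mul(4, Pow(153, 2)), 37707), -1)) = Mul(-60013, Pow(Add(Mul(4, 23409), 37707), -1)) = Mul(-60013, Pow(Add(93636, 37707), -1)) = Mul(-60013, Pow(131343, -1)) = Mul(-60013, Rational(1, 131343)) = Rational(-60013, 131343)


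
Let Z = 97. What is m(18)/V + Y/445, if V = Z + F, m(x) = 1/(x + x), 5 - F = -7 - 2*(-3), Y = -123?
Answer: -455639/1650060 ≈ -0.27613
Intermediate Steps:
F = 6 (F = 5 - (-7 - 2*(-3)) = 5 - (-7 + 6) = 5 - 1*(-1) = 5 + 1 = 6)
m(x) = 1/(2*x)
V = 103 (V = 97 + 6 = 103)
m(18)/V + Y/445 = ((½)/18)/103 - 123/445 = ((½)*(1/18))*(1/103) - 123*1/445 = (1/36)*(1/103) - 123/445 = 1/3708 - 123/445 = -455639/1650060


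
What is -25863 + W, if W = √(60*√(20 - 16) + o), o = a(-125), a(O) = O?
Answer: -25863 + I*√5 ≈ -25863.0 + 2.2361*I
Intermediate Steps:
o = -125
W = I*√5 (W = √(60*√(20 - 16) - 125) = √(60*√4 - 125) = √(60*2 - 125) = √(120 - 125) = √(-5) = I*√5 ≈ 2.2361*I)
-25863 + W = -25863 + I*√5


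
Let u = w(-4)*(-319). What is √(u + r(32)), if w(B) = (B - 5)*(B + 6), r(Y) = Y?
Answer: √5774 ≈ 75.987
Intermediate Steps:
w(B) = (-5 + B)*(6 + B)
u = 5742 (u = (-30 - 4 + (-4)²)*(-319) = (-30 - 4 + 16)*(-319) = -18*(-319) = 5742)
√(u + r(32)) = √(5742 + 32) = √5774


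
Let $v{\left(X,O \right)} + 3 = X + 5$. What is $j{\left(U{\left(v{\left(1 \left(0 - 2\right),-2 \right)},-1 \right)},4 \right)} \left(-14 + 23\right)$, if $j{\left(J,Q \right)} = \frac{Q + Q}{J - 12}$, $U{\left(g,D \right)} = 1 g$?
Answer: $-6$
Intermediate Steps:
$v{\left(X,O \right)} = 2 + X$ ($v{\left(X,O \right)} = -3 + \left(X + 5\right) = -3 + \left(5 + X\right) = 2 + X$)
$U{\left(g,D \right)} = g$
$j{\left(J,Q \right)} = \frac{2 Q}{-12 + J}$
$j{\left(U{\left(v{\left(1 \left(0 - 2\right),-2 \right)},-1 \right)},4 \right)} \left(-14 + 23\right) = 2 \cdot 4 \frac{1}{-12 + \left(2 + 1 \left(0 - 2\right)\right)} \left(-14 + 23\right) = 2 \cdot 4 \frac{1}{-12 + \left(2 + 1 \left(-2\right)\right)} 9 = 2 \cdot 4 \frac{1}{-12 + \left(2 - 2\right)} 9 = 2 \cdot 4 \frac{1}{-12 + 0} \cdot 9 = 2 \cdot 4 \frac{1}{-12} \cdot 9 = 2 \cdot 4 \left(- \frac{1}{12}\right) 9 = \left(- \frac{2}{3}\right) 9 = -6$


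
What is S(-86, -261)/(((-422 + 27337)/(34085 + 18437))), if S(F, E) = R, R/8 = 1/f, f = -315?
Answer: -420176/8478225 ≈ -0.049559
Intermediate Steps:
R = -8/315 (R = 8/(-315) = 8*(-1/315) = -8/315 ≈ -0.025397)
S(F, E) = -8/315
S(-86, -261)/(((-422 + 27337)/(34085 + 18437))) = -8*(34085 + 18437)/(-422 + 27337)/315 = -8/(315*(26915/52522)) = -8/(315*(26915*(1/52522))) = -8/(315*26915/52522) = -8/315*52522/26915 = -420176/8478225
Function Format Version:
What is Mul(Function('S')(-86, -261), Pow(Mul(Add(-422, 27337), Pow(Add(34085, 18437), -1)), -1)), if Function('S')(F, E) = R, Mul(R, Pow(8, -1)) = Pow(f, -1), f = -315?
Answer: Rational(-420176, 8478225) ≈ -0.049559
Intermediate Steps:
R = Rational(-8, 315) (R = Mul(8, Pow(-315, -1)) = Mul(8, Rational(-1, 315)) = Rational(-8, 315) ≈ -0.025397)
Function('S')(F, E) = Rational(-8, 315)
Mul(Function('S')(-86, -261), Pow(Mul(Add(-422, 27337), Pow(Add(34085, 18437), -1)), -1)) = Mul(Rational(-8, 315), Pow(Mul(Add(-422, 27337), Pow(Add(34085, 18437), -1)), -1)) = Mul(Rational(-8, 315), Pow(Mul(26915, Pow(52522, -1)), -1)) = Mul(Rational(-8, 315), Pow(Mul(26915, Rational(1, 52522)), -1)) = Mul(Rational(-8, 315), Pow(Rational(26915, 52522), -1)) = Mul(Rational(-8, 315), Rational(52522, 26915)) = Rational(-420176, 8478225)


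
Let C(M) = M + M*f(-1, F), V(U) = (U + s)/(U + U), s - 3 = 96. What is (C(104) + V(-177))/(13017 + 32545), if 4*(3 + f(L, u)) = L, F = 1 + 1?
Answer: -13793/2688158 ≈ -0.0051310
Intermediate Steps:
F = 2
s = 99 (s = 3 + 96 = 99)
f(L, u) = -3 + L/4
V(U) = (99 + U)/(2*U) (V(U) = (U + 99)/(U + U) = (99 + U)/((2*U)) = (99 + U)*(1/(2*U)) = (99 + U)/(2*U))
C(M) = -9*M/4 (C(M) = M + M*(-3 + (1/4)*(-1)) = M + M*(-3 - 1/4) = M + M*(-13/4) = M - 13*M/4 = -9*M/4)
(C(104) + V(-177))/(13017 + 32545) = (-9/4*104 + (1/2)*(99 - 177)/(-177))/(13017 + 32545) = (-234 + (1/2)*(-1/177)*(-78))/45562 = (-234 + 13/59)*(1/45562) = -13793/59*1/45562 = -13793/2688158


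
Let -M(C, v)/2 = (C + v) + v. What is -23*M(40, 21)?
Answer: 3772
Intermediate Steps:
M(C, v) = -4*v - 2*C (M(C, v) = -2*((C + v) + v) = -2*(C + 2*v) = -4*v - 2*C)
-23*M(40, 21) = -23*(-4*21 - 2*40) = -23*(-84 - 80) = -23*(-164) = 3772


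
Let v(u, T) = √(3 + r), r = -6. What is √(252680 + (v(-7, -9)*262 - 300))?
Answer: √(252380 + 262*I*√3) ≈ 502.37 + 0.452*I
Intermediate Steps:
v(u, T) = I*√3 (v(u, T) = √(3 - 6) = √(-3) = I*√3)
√(252680 + (v(-7, -9)*262 - 300)) = √(252680 + ((I*√3)*262 - 300)) = √(252680 + (262*I*√3 - 300)) = √(252680 + (-300 + 262*I*√3)) = √(252380 + 262*I*√3)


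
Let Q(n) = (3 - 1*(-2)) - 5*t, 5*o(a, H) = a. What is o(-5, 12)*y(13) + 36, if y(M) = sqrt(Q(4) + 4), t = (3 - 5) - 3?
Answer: 36 - sqrt(34) ≈ 30.169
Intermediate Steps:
t = -5 (t = -2 - 3 = -5)
o(a, H) = a/5
Q(n) = 30 (Q(n) = (3 - 1*(-2)) - 5*(-5) = (3 + 2) + 25 = 5 + 25 = 30)
y(M) = sqrt(34) (y(M) = sqrt(30 + 4) = sqrt(34))
o(-5, 12)*y(13) + 36 = ((1/5)*(-5))*sqrt(34) + 36 = -sqrt(34) + 36 = 36 - sqrt(34)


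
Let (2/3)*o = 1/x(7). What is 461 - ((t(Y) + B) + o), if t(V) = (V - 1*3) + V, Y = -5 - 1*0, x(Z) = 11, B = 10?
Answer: 10205/22 ≈ 463.86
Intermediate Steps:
Y = -5 (Y = -5 + 0 = -5)
t(V) = -3 + 2*V (t(V) = (V - 3) + V = (-3 + V) + V = -3 + 2*V)
o = 3/22 (o = (3/2)/11 = (3/2)*(1/11) = 3/22 ≈ 0.13636)
461 - ((t(Y) + B) + o) = 461 - (((-3 + 2*(-5)) + 10) + 3/22) = 461 - (((-3 - 10) + 10) + 3/22) = 461 - ((-13 + 10) + 3/22) = 461 - (-3 + 3/22) = 461 - 1*(-63/22) = 461 + 63/22 = 10205/22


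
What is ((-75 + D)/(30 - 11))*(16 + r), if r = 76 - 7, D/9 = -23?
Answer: -23970/19 ≈ -1261.6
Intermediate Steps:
D = -207 (D = 9*(-23) = -207)
r = 69
((-75 + D)/(30 - 11))*(16 + r) = ((-75 - 207)/(30 - 11))*(16 + 69) = -282/19*85 = -23970/19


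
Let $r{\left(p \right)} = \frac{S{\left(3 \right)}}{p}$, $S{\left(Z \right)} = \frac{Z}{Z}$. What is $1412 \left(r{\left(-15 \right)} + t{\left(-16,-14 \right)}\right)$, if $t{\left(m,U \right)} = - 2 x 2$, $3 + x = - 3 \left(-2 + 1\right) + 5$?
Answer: $- \frac{425012}{15} \approx -28334.0$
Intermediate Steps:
$S{\left(Z \right)} = 1$
$x = 5$ ($x = -3 + \left(- 3 \left(-2 + 1\right) + 5\right) = -3 + \left(\left(-3\right) \left(-1\right) + 5\right) = -3 + \left(3 + 5\right) = -3 + 8 = 5$)
$r{\left(p \right)} = \frac{1}{p}$ ($r{\left(p \right)} = 1 \frac{1}{p} = \frac{1}{p}$)
$t{\left(m,U \right)} = -20$ ($t{\left(m,U \right)} = \left(-2\right) 5 \cdot 2 = \left(-10\right) 2 = -20$)
$1412 \left(r{\left(-15 \right)} + t{\left(-16,-14 \right)}\right) = 1412 \left(\frac{1}{-15} - 20\right) = 1412 \left(- \frac{1}{15} - 20\right) = 1412 \left(- \frac{301}{15}\right) = - \frac{425012}{15}$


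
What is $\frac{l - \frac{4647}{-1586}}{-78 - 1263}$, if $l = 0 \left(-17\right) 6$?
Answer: $- \frac{1549}{708942} \approx -0.0021849$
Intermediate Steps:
$l = 0$ ($l = 0 \cdot 6 = 0$)
$\frac{l - \frac{4647}{-1586}}{-78 - 1263} = \frac{0 - \frac{4647}{-1586}}{-78 - 1263} = \frac{0 - - \frac{4647}{1586}}{-1341} = \left(0 + \frac{4647}{1586}\right) \left(- \frac{1}{1341}\right) = \frac{4647}{1586} \left(- \frac{1}{1341}\right) = - \frac{1549}{708942}$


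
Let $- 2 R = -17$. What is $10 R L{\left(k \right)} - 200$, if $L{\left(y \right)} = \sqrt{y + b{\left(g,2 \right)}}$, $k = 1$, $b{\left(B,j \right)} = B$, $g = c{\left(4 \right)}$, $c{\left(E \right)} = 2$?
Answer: $-200 + 85 \sqrt{3} \approx -52.776$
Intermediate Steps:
$g = 2$
$R = \frac{17}{2}$ ($R = \left(- \frac{1}{2}\right) \left(-17\right) = \frac{17}{2} \approx 8.5$)
$L{\left(y \right)} = \sqrt{2 + y}$ ($L{\left(y \right)} = \sqrt{y + 2} = \sqrt{2 + y}$)
$10 R L{\left(k \right)} - 200 = 10 \cdot \frac{17}{2} \sqrt{2 + 1} - 200 = 85 \sqrt{3} - 200 = -200 + 85 \sqrt{3}$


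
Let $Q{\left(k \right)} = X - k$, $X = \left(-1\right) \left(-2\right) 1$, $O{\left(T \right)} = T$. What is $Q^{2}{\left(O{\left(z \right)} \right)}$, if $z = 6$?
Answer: $16$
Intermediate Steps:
$X = 2$ ($X = 2 \cdot 1 = 2$)
$Q{\left(k \right)} = 2 - k$
$Q^{2}{\left(O{\left(z \right)} \right)} = \left(2 - 6\right)^{2} = \left(-4\right)^{2} = 16$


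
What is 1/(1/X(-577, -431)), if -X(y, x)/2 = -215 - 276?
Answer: 982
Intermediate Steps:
X(y, x) = 982 (X(y, x) = -2*(-215 - 276) = -2*(-491) = 982)
1/(1/X(-577, -431)) = 1/(1/982) = 982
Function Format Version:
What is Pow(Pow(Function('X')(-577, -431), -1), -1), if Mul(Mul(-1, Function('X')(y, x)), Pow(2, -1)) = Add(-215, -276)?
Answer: 982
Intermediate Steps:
Function('X')(y, x) = 982 (Function('X')(y, x) = Mul(-2, Add(-215, -276)) = Mul(-2, -491) = 982)
Pow(Pow(Function('X')(-577, -431), -1), -1) = Pow(Pow(982, -1), -1) = Pow(Rational(1, 982), -1) = 982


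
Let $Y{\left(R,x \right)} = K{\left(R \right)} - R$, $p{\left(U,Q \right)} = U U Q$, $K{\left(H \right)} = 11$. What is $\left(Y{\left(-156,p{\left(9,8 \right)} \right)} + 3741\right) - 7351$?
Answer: $-3443$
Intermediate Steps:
$p{\left(U,Q \right)} = Q U^{2}$ ($p{\left(U,Q \right)} = U^{2} Q = Q U^{2}$)
$Y{\left(R,x \right)} = 11 - R$
$\left(Y{\left(-156,p{\left(9,8 \right)} \right)} + 3741\right) - 7351 = \left(\left(11 - -156\right) + 3741\right) - 7351 = \left(\left(11 + 156\right) + 3741\right) - 7351 = \left(167 + 3741\right) - 7351 = 3908 - 7351 = -3443$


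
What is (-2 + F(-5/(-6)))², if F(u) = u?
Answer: 49/36 ≈ 1.3611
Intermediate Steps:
(-2 + F(-5/(-6)))² = (-2 - 5/(-6))² = (-2 - 5*(-⅙))² = (-2 + ⅚)² = (-7/6)² = 49/36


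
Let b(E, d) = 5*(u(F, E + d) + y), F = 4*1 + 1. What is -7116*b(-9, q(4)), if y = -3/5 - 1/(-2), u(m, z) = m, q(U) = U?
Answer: -174342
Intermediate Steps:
F = 5 (F = 4 + 1 = 5)
y = -1/10 (y = -3*1/5 - 1*(-1/2) = -3/5 + 1/2 = -1/10 ≈ -0.10000)
b(E, d) = 49/2 (b(E, d) = 5*(5 - 1/10) = 5*(49/10) = 49/2)
-7116*b(-9, q(4)) = -7116*49/2 = -174342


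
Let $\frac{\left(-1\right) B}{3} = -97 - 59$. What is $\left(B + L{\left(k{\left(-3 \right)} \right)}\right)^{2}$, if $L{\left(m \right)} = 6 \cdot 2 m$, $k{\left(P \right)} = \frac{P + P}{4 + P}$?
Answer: $156816$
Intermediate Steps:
$k{\left(P \right)} = \frac{2 P}{4 + P}$
$B = 468$ ($B = - 3 \left(-97 - 59\right) = \left(-3\right) \left(-156\right) = 468$)
$L{\left(m \right)} = 12 m$
$\left(B + L{\left(k{\left(-3 \right)} \right)}\right)^{2} = \left(468 + 12 \cdot 2 \left(-3\right) \frac{1}{4 - 3}\right)^{2} = \left(468 + 12 \cdot 2 \left(-3\right) 1^{-1}\right)^{2} = \left(468 + 12 \cdot 2 \left(-3\right) 1\right)^{2} = \left(468 + 12 \left(-6\right)\right)^{2} = \left(468 - 72\right)^{2} = 396^{2} = 156816$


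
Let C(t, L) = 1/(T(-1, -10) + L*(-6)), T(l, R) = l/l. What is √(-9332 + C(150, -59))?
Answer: 11*I*√9719545/355 ≈ 96.602*I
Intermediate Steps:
T(l, R) = 1
C(t, L) = 1/(1 - 6*L) (C(t, L) = 1/(1 + L*(-6)) = 1/(1 - 6*L))
√(-9332 + C(150, -59)) = √(-9332 - 1/(-1 + 6*(-59))) = √(-9332 - 1/(-1 - 354)) = √(-9332 - 1/(-355)) = √(-9332 - 1*(-1/355)) = √(-9332 + 1/355) = √(-3312859/355) = 11*I*√9719545/355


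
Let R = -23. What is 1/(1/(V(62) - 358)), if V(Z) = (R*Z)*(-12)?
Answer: 16754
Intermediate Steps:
V(Z) = 276*Z (V(Z) = -23*Z*(-12) = 276*Z)
1/(1/(V(62) - 358)) = 1/(1/(276*62 - 358)) = 1/(1/(17112 - 358)) = 1/(1/16754) = 16754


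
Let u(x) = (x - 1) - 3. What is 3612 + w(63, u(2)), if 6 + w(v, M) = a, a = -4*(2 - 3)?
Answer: 3610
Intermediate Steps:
u(x) = -4 + x (u(x) = (-1 + x) - 3 = -4 + x)
a = 4 (a = -4*(-1) = 4)
w(v, M) = -2 (w(v, M) = -6 + 4 = -2)
3612 + w(63, u(2)) = 3612 - 2 = 3610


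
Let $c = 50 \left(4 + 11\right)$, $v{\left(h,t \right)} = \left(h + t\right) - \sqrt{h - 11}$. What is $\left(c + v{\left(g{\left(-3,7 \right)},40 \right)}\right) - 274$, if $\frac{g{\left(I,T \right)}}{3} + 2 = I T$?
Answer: $447 - 4 i \sqrt{5} \approx 447.0 - 8.9443 i$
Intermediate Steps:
$g{\left(I,T \right)} = -6 + 3 I T$
$v{\left(h,t \right)} = h + t - \sqrt{-11 + h}$ ($v{\left(h,t \right)} = \left(h + t\right) - \sqrt{-11 + h} = h + t - \sqrt{-11 + h}$)
$c = 750$ ($c = 50 \cdot 15 = 750$)
$\left(c + v{\left(g{\left(-3,7 \right)},40 \right)}\right) - 274 = \left(750 + \left(\left(-6 + 3 \left(-3\right) 7\right) + 40 - \sqrt{-11 + \left(-6 + 3 \left(-3\right) 7\right)}\right)\right) - 274 = \left(750 - \left(29 + \sqrt{-11 - 69}\right)\right) - 274 = \left(750 - \left(29 + \sqrt{-80}\right)\right) - 274 = \left(750 - \left(29 + 4 i \sqrt{5}\right)\right) - 274 = \left(721 - 4 i \sqrt{5}\right) - 274 = 447 - 4 i \sqrt{5}$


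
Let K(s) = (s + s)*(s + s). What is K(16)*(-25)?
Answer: -25600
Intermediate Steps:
K(s) = 4*s² (K(s) = (2*s)*(2*s) = 4*s²)
K(16)*(-25) = (4*16²)*(-25) = (4*256)*(-25) = 1024*(-25) = -25600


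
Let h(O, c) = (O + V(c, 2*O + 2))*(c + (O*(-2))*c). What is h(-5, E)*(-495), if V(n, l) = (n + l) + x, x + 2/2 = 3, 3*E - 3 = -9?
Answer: -141570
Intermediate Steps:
E = -2 (E = 1 + (⅓)*(-9) = 1 - 3 = -2)
x = 2 (x = -1 + 3 = 2)
V(n, l) = 2 + l + n (V(n, l) = (n + l) + 2 = (l + n) + 2 = 2 + l + n)
h(O, c) = (c - 2*O*c)*(4 + c + 3*O) (h(O, c) = (O + (2 + (2*O + 2) + c))*(c + (O*(-2))*c) = (O + (2 + (2 + 2*O) + c))*(c + (-2*O)*c) = (O + (4 + c + 2*O))*(c - 2*O*c) = (4 + c + 3*O)*(c - 2*O*c) = (c - 2*O*c)*(4 + c + 3*O))
h(-5, E)*(-495) = -2*(4 - 2 - 6*(-5)² - 5*(-5) - 2*(-5)*(-2))*(-495) = -2*(4 - 2 - 6*25 + 25 - 20)*(-495) = -2*(4 - 2 - 150 + 25 - 20)*(-495) = -2*(-143)*(-495) = 286*(-495) = -141570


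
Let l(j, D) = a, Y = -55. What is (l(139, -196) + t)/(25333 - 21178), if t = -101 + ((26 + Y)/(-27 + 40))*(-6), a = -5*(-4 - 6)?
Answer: -163/18005 ≈ -0.0090530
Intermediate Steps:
a = 50 (a = -5*(-10) = 50)
t = -1139/13 (t = -101 + ((26 - 55)/(-27 + 40))*(-6) = -101 - 29/13*(-6) = -101 + 174/13 = -1139/13 ≈ -87.615)
l(j, D) = 50
(l(139, -196) + t)/(25333 - 21178) = (50 - 1139/13)/(25333 - 21178) = -489/13/4155 = -489/13*1/4155 = -163/18005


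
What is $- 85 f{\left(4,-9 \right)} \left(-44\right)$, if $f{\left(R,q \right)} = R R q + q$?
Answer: $-572220$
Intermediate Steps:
$f{\left(R,q \right)} = q + q R^{2}$ ($f{\left(R,q \right)} = R^{2} q + q = q R^{2} + q = q + q R^{2}$)
$- 85 f{\left(4,-9 \right)} \left(-44\right) = - 85 \left(- 9 \left(1 + 4^{2}\right)\right) \left(-44\right) = - 85 \left(- 9 \left(1 + 16\right)\right) \left(-44\right) = - 85 \left(\left(-9\right) 17\right) \left(-44\right) = \left(-85\right) \left(-153\right) \left(-44\right) = 13005 \left(-44\right) = -572220$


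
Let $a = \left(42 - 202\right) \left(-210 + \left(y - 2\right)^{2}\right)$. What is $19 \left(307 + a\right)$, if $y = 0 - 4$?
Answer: $534793$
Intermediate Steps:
$y = -4$ ($y = 0 - 4 = -4$)
$a = 27840$ ($a = \left(42 - 202\right) \left(-210 + \left(-4 - 2\right)^{2}\right) = - 160 \left(-210 + \left(-6\right)^{2}\right) = - 160 \left(-210 + 36\right) = \left(-160\right) \left(-174\right) = 27840$)
$19 \left(307 + a\right) = 19 \left(307 + 27840\right) = 19 \cdot 28147 = 534793$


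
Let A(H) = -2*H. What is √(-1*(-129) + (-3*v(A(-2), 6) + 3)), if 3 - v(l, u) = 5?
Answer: √138 ≈ 11.747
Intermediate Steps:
v(l, u) = -2 (v(l, u) = 3 - 1*5 = 3 - 5 = -2)
√(-1*(-129) + (-3*v(A(-2), 6) + 3)) = √(-1*(-129) + (-3*(-2) + 3)) = √(129 + (6 + 3)) = √(129 + 9) = √138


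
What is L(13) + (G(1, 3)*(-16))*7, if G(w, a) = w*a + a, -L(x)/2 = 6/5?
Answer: -3372/5 ≈ -674.40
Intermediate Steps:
L(x) = -12/5
G(w, a) = a + a*w (G(w, a) = a*w + a = a + a*w)
L(13) + (G(1, 3)*(-16))*7 = -12/5 + ((3*(1 + 1))*(-16))*7 = -12/5 + ((3*2)*(-16))*7 = -12/5 + (6*(-16))*7 = -12/5 - 96*7 = -12/5 - 672 = -3372/5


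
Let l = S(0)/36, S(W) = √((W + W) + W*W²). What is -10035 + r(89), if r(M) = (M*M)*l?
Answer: -10035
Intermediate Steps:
S(W) = √(W³ + 2*W) (S(W) = √(2*W + W³) = √(W³ + 2*W))
l = 0 (l = √(0*(2 + 0²))/36 = √(0*(2 + 0))*(1/36) = √(0*2)*(1/36) = √0*(1/36) = 0*(1/36) = 0)
r(M) = 0 (r(M) = (M*M)*0 = M²*0 = 0)
-10035 + r(89) = -10035 + 0 = -10035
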